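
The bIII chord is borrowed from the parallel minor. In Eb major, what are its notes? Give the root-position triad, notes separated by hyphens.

The root of bIII is the lowered 3rd degree: G becomes Gb. In Eb minor the chord on Gb is Gb–Bb–Db.

Gb-Bb-Db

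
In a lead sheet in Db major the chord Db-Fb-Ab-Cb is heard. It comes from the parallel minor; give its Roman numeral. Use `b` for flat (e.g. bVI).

i7

Db is scale degree 1 in Db major. Diatonically Db major has Db (I) on that degree; Db–Fb–Ab–Cb is instead the minor-seventh chord native to Db minor, so it takes the label i7.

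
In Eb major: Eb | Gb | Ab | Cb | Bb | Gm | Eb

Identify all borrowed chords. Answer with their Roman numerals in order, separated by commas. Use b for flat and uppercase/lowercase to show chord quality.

bIII, bVI

The diatonic triads in Eb major are Eb, Fm, Gm, Ab, Bb, Cm, Ddim. Eb, Ab, Bb and Gm all belong to that set. Gb (Gb–Bb–Db) doesn't fit — on degree 3 Eb major would have Gm (iii). Gb is the degree-3 chord of Eb minor, so it is the borrowed bIII. But Cb (Cb–Eb–Gb) is foreign: the diatonic vi on degree 6 is Cm, whereas Cb comes from Eb minor. It is labeled bVI.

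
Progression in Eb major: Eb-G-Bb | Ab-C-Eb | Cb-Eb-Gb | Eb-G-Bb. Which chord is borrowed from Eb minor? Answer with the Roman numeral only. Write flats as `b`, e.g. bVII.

The diatonic triads in Eb major are Eb, Fm, Gm, Ab, Bb, Cm, Ddim. Of the given chords, Eb–G–Bb = Eb and Ab–C–Eb = Ab are diatonic. But Cb–Eb–Gb is foreign: the diatonic vi on degree 6 is Cm, whereas Cb comes from Eb minor. It is labeled bVI.

bVI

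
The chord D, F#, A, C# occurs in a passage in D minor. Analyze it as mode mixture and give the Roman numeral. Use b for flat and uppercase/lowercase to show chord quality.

Imaj7

The root D is the diatonic 1st degree of D minor; the borrowing shows in the chord quality. Diatonically D minor has Dm (i) on that degree; D–F#–A–C# is instead the major-seventh chord native to D major, so it takes the label Imaj7.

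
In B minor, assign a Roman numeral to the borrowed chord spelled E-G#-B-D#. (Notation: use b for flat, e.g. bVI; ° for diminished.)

IVmaj7

E is scale degree 4 in B minor. Diatonically B minor has Em (iv) on that degree; E–G#–B–D# is instead the major-seventh chord native to B major, so it takes the label IVmaj7.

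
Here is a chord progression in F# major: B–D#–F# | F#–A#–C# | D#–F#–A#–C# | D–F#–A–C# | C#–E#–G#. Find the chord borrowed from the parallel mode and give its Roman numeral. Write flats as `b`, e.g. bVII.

In F# major the diatonic chords are F#, G#m, A#m, B, C#, D#m, E#dim. B–D#–F# = B, F#–A#–C# = F#, D#–F#–A#–C# = D#m7 and C#–E#–G# = C# are all diatonic. D–F#–A–C# doesn't fit — on degree 6 F# major would have D#m (vi). Dmaj7 is the degree-6 chord of F# minor, so it is the borrowed bVImaj7.

bVImaj7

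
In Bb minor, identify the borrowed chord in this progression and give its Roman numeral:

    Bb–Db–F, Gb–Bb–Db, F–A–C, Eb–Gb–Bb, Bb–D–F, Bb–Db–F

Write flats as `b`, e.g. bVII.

I

In Bb minor (with V from harmonic minor) the diatonic chords are Bbm, Cdim, Db, Ebm, F, Gb, Ab. Bb–Db–F = Bbm, Gb–Bb–Db = Gb, F–A–C = F and Eb–Gb–Bb = Ebm are all diatonic. Bb–D–F doesn't fit — on degree 1 Bb minor would have Bbm (i). Bb is the degree-1 chord of Bb major, so it is the borrowed I.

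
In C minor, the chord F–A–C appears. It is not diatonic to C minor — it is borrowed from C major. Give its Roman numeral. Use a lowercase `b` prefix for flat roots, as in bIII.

IV

F is scale degree 4 in C minor. Diatonically C minor has Fm (iv) on that degree; F–A–C is instead the major chord native to C major, so it takes the label IV.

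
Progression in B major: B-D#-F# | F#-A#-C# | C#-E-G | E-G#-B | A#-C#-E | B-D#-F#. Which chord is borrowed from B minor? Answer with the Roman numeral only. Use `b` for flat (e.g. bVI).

In B major the diatonic chords are B, C#m, D#m, E, F#, G#m, A#dim. B–D#–F# = B, F#–A#–C# = F#, E–G#–B = E and A#–C#–E = A#dim all belong to that set. But C#–E–G is foreign: the diatonic ii on degree 2 is C#m, whereas C#dim comes from B minor. It is labeled ii°.

ii°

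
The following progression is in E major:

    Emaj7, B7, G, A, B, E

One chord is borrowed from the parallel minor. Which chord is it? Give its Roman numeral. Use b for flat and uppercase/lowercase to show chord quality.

bIII

E major has the diatonic set E, F#m, G#m, A, B, C#m, D#dim. Of the given chords, Emaj7, B7, A, B and E are diatonic. G (G–B–D) is not: scale degree 3 in E major carries G#m (iii). In E minor the chord on that degree is G, so here it functions as bIII, borrowed from the parallel minor.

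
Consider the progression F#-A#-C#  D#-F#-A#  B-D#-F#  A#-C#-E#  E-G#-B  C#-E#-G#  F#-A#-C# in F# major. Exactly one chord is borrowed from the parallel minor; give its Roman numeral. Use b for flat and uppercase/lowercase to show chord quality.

In F# major the diatonic chords are F#, G#m, A#m, B, C#, D#m, E#dim. Of the given chords, F#–A#–C# = F#, D#–F#–A# = D#m, B–D#–F# = B, A#–C#–E# = A#m and C#–E#–G# = C# are diatonic. But E–G#–B is foreign: the diatonic vii° on degree 7 is E#dim, whereas E comes from F# minor. It is labeled bVII.

bVII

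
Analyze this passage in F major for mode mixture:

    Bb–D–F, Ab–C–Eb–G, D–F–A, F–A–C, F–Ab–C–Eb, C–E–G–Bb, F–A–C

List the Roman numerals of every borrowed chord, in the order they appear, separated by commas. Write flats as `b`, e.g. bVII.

The diatonic triads in F major are F, Gm, Am, Bb, C, Dm, Edim. Bb–D–F = Bb, D–F–A = Dm, F–A–C = F and C–E–G–Bb = C7 are all diatonic. Ab–C–Eb–G doesn't fit — on degree 3 F major would have Am (iii). Abmaj7 is the degree-3 chord of F minor, so it is the borrowed bIIImaj7. F–Ab–C–Eb is not: scale degree 1 in F major carries F (I). In F minor the chord on that degree is Fm7, so here it functions as i7, borrowed from the parallel minor.

bIIImaj7, i7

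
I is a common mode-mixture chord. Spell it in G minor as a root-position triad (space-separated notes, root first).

G B D

I is built on scale degree 1, which is G in both G minor and its parallel. In G major the chord on G is G–B–D.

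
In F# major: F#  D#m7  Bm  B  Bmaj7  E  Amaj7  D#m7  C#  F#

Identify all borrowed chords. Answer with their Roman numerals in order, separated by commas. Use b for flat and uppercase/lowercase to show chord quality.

iv, bVII, bIIImaj7

In F# major the diatonic chords are F#, G#m, A#m, B, C#, D#m, E#dim. F#, D#m7, B, Bmaj7 and C# are all diatonic. Bm (B–D–F#) doesn't fit — on degree 4 F# major would have B (IV). Bm is the degree-4 chord of F# minor, so it is the borrowed iv. E (E–G#–B) is not: scale degree 7 in F# major carries E#dim (vii°). In F# minor the chord on that degree is E, so here it functions as bVII, borrowed from the parallel minor. Amaj7 (A–C#–E–G#) doesn't fit — on degree 3 F# major would have A#m (iii). Amaj7 is the degree-3 chord of F# minor, so it is the borrowed bIIImaj7.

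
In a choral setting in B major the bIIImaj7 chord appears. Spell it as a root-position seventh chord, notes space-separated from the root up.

D F# A C#

bIIImaj7 is built on the lowered scale degree 3. In B major degree 3 is D#; lowered it becomes D. Stacking thirds in B minor on D gives D–F#–A–C#.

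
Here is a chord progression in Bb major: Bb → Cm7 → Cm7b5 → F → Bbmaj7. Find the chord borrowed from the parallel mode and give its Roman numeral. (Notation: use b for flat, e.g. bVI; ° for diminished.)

iiø7

The diatonic triads in Bb major are Bb, Cm, Dm, Eb, F, Gm, Adim. Bb, Cm7, F and Bbmaj7 all belong to that set. Cm7b5 (C–Eb–Gb–Bb) is not: scale degree 2 in Bb major carries Cm (ii). In Bb minor the chord on that degree is Cm7b5, so here it functions as iiø7, borrowed from the parallel minor.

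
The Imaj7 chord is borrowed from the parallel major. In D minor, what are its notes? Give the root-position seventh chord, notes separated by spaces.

D F# A C#

Imaj7 is built on scale degree 1, which is D in both D minor and its parallel. Stacking thirds in D major on D gives D–F#–A–C#.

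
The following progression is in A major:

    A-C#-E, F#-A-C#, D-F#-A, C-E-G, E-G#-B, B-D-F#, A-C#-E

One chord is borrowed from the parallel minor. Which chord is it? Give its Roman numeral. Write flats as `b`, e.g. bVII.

bIII

A major has the diatonic set A, Bm, C#m, D, E, F#m, G#dim. A–C#–E = A, F#–A–C# = F#m, D–F#–A = D, E–G#–B = E and B–D–F# = Bm all belong to that set. C–E–G is not: scale degree 3 in A major carries C#m (iii). In A minor the chord on that degree is C, so here it functions as bIII, borrowed from the parallel minor.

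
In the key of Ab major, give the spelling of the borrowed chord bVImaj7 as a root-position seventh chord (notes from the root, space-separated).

Fb Ab Cb Eb

bVImaj7 is built on the lowered scale degree 6. In Ab major degree 6 is F; lowered it becomes Fb. Stacking thirds in Ab minor on Fb gives Fb–Ab–Cb–Eb.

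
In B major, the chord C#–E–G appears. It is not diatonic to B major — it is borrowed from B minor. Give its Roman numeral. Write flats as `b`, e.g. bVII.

The root C# is the diatonic 2nd degree of B major; the borrowing shows in the chord quality. The diatonic chord on degree 2 would be C#m (ii), but C#–E–G is the diminished chord from B minor. As a borrowed chord it is labeled ii°.

ii°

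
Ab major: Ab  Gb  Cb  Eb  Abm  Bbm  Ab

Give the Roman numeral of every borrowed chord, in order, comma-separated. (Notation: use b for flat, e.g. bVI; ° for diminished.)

Ab major has the diatonic set Ab, Bbm, Cm, Db, Eb, Fm, Gdim. Ab, Eb and Bbm are all diatonic. But Gb (Gb–Bb–Db) is foreign: the diatonic vii° on degree 7 is Gdim, whereas Gb comes from Ab minor. It is labeled bVII. Cb (Cb–Eb–Gb) is not: scale degree 3 in Ab major carries Cm (iii). In Ab minor the chord on that degree is Cb, so here it functions as bIII, borrowed from the parallel minor. Abm (Ab–Cb–Eb) is not: scale degree 1 in Ab major carries Ab (I). In Ab minor the chord on that degree is Abm, so here it functions as i, borrowed from the parallel minor.

bVII, bIII, i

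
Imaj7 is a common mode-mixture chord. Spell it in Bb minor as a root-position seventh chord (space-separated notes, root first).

Bb D F A

The root, Bb, is scale degree 1 — the same note in Bb minor and Bb major; only the chord quality changes. Building the major-seventh chord from the parallel major on Bb: Bb–D–F–A.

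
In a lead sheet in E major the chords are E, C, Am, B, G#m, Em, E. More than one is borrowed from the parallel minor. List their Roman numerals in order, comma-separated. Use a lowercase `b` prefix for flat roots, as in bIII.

bVI, iv, i

The diatonic triads in E major are E, F#m, G#m, A, B, C#m, D#dim. E, B and G#m are all diatonic. But C (C–E–G) is foreign: the diatonic vi on degree 6 is C#m, whereas C comes from E minor. It is labeled bVI. Am (A–C–E) doesn't fit — on degree 4 E major would have A (IV). Am is the degree-4 chord of E minor, so it is the borrowed iv. But Em (E–G–B) is foreign: the diatonic I on degree 1 is E, whereas Em comes from E minor. It is labeled i.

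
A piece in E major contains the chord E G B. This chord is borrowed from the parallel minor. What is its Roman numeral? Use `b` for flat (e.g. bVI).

i

E is scale degree 1 in E major. E–G–B is a minor chord — the form found in E minor, not the diatonic I (E). Borrowed into E major it is written i.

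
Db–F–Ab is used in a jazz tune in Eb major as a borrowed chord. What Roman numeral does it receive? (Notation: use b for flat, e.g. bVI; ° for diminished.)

bVII

The root Db is the lowered 7th scale degree — diatonically Eb major has D there. Db–F–Ab is a major chord — the form found in Eb minor, not the diatonic vii° (Ddim). Borrowed into Eb major it is written bVII.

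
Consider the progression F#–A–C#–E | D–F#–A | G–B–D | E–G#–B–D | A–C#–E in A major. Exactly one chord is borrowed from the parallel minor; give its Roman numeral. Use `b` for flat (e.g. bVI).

bVII

A major has the diatonic set A, Bm, C#m, D, E, F#m, G#dim. F#–A–C#–E = F#m7, D–F#–A = D, E–G#–B–D = E7 and A–C#–E = A all belong to that set. But G–B–D is foreign: the diatonic vii° on degree 7 is G#dim, whereas G comes from A minor. It is labeled bVII.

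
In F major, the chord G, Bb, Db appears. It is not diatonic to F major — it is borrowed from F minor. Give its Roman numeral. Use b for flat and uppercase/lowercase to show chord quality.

ii°

G is scale degree 2 in F major. G–Bb–Db is a diminished chord — the form found in F minor, not the diatonic ii (Gm). Borrowed into F major it is written ii°.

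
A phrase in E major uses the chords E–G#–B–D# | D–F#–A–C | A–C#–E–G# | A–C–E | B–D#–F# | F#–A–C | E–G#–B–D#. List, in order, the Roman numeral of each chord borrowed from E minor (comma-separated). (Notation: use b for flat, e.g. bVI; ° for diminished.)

The diatonic triads in E major are E, F#m, G#m, A, B, C#m, D#dim. Of the given chords, E–G#–B–D# = Emaj7, A–C#–E–G# = Amaj7 and B–D#–F# = B are diatonic. D–F#–A–C doesn't fit — on degree 7 E major would have D#dim (vii°). D7 is the degree-7 chord of E minor, so it is the borrowed bVII7. A–C–E is not: scale degree 4 in E major carries A (IV). In E minor the chord on that degree is Am, so here it functions as iv, borrowed from the parallel minor. But F#–A–C is foreign: the diatonic ii on degree 2 is F#m, whereas F#dim comes from E minor. It is labeled ii°.

bVII7, iv, ii°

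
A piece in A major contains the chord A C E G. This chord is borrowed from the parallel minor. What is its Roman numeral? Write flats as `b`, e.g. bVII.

i7

A is scale degree 1 in A major. The diatonic chord on degree 1 would be A (I), but A–C–E–G is the minor-seventh chord from A minor. As a borrowed chord it is labeled i7.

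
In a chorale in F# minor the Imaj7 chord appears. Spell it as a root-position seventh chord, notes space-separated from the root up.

Imaj7 is built on scale degree 1, which is F# in both F# minor and its parallel. In F# major the chord on F# is F#–A#–C#–E#.

F# A# C# E#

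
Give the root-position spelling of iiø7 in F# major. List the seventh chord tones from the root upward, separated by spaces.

The root, G#, is scale degree 2 — the same note in F# major and F# minor; only the chord quality changes. Building the half-diminished-seventh chord from the parallel minor on G#: G#–B–D–F#.

G# B D F#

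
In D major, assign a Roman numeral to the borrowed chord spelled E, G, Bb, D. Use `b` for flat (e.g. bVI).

E is scale degree 2 in D major. E–G–Bb–D is a half-diminished-seventh chord — the form found in D minor, not the diatonic ii (Em). Borrowed into D major it is written iiø7.

iiø7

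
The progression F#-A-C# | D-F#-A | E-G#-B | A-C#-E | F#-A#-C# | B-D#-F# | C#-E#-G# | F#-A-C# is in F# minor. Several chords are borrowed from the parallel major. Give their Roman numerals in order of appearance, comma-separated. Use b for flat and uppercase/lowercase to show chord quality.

I, IV

The diatonic triads in F# minor (with V from harmonic minor) are F#m, G#dim, A, Bm, C#, D, E. F#–A–C# = F#m, D–F#–A = D, E–G#–B = E, A–C#–E = A and C#–E#–G# = C# are all diatonic. But F#–A#–C# is foreign: the diatonic i on degree 1 is F#m, whereas F# comes from F# major. It is labeled I. B–D#–F# is not: scale degree 4 in F# minor carries Bm (iv). In F# major the chord on that degree is B, so here it functions as IV, borrowed from the parallel major.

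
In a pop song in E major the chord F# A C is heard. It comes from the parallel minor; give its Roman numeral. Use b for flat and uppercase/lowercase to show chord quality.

ii°

F# is scale degree 2 in E major. F#–A–C is a diminished chord — the form found in E minor, not the diatonic ii (F#m). Borrowed into E major it is written ii°.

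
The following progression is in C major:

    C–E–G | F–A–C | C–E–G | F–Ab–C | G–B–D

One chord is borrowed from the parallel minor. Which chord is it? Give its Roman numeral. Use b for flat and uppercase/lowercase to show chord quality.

iv

The diatonic triads in C major are C, Dm, Em, F, G, Am, Bdim. C–E–G = C, F–A–C = F and G–B–D = G all belong to that set. F–Ab–C is not: scale degree 4 in C major carries F (IV). In C minor the chord on that degree is Fm, so here it functions as iv, borrowed from the parallel minor.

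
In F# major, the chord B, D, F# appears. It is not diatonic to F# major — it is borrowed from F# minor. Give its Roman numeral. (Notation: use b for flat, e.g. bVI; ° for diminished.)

The root B is the diatonic 4th degree of F# major; the borrowing shows in the chord quality. B–D–F# is a minor chord — the form found in F# minor, not the diatonic IV (B). Borrowed into F# major it is written iv.

iv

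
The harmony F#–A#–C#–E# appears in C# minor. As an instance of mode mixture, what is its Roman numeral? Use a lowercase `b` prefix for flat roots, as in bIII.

IVmaj7

The root F# is the diatonic 4th degree of C# minor; the borrowing shows in the chord quality. Diatonically C# minor has F#m (iv) on that degree; F#–A#–C#–E# is instead the major-seventh chord native to C# major, so it takes the label IVmaj7.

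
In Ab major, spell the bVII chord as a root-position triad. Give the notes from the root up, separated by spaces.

Scale degree 7 in Ab major is G. bVII uses the lowered form, Gb, taken from Ab minor. Stacking thirds in Ab minor on Gb gives Gb–Bb–Db.

Gb Bb Db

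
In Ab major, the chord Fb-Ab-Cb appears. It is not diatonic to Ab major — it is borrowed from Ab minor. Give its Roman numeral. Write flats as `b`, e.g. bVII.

bVI

In Ab major scale degree 6 is F; Fb is its lowered form, from Ab minor. Fb–Ab–Cb is a major chord — the form found in Ab minor, not the diatonic vi (Fm). Borrowed into Ab major it is written bVI.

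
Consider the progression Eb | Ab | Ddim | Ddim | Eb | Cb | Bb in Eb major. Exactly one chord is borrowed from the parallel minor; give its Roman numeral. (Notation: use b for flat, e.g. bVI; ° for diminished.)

Eb major has the diatonic set Eb, Fm, Gm, Ab, Bb, Cm, Ddim. Eb, Ab, Ddim and Bb all belong to that set. But Cb (Cb–Eb–Gb) is foreign: the diatonic vi on degree 6 is Cm, whereas Cb comes from Eb minor. It is labeled bVI.

bVI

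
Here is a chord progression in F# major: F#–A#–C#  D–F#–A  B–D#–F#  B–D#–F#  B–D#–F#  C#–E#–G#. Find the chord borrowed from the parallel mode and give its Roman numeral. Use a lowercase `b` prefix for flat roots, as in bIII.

bVI

F# major has the diatonic set F#, G#m, A#m, B, C#, D#m, E#dim. F#–A#–C# = F#, B–D#–F# = B and C#–E#–G# = C# all belong to that set. D–F#–A doesn't fit — on degree 6 F# major would have D#m (vi). D is the degree-6 chord of F# minor, so it is the borrowed bVI.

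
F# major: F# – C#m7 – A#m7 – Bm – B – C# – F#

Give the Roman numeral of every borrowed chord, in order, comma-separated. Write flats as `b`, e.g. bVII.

v7, iv

In F# major the diatonic chords are F#, G#m, A#m, B, C#, D#m, E#dim. Of the given chords, F#, A#m7, B and C# are diatonic. But C#m7 (C#–E–G#–B) is foreign: the diatonic V on degree 5 is C#, whereas C#m7 comes from F# minor. It is labeled v7. Bm (B–D–F#) doesn't fit — on degree 4 F# major would have B (IV). Bm is the degree-4 chord of F# minor, so it is the borrowed iv.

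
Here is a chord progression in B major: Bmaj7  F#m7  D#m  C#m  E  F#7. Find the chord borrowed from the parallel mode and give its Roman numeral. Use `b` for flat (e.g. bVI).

B major has the diatonic set B, C#m, D#m, E, F#, G#m, A#dim. Bmaj7, D#m, C#m, E and F#7 all belong to that set. F#m7 (F#–A–C#–E) doesn't fit — on degree 5 B major would have F# (V). F#m7 is the degree-5 chord of B minor, so it is the borrowed v7.

v7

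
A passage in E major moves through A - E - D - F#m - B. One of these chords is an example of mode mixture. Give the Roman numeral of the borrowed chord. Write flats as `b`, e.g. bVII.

E major has the diatonic set E, F#m, G#m, A, B, C#m, D#dim. A, E, F#m and B all belong to that set. But D (D–F#–A) is foreign: the diatonic vii° on degree 7 is D#dim, whereas D comes from E minor. It is labeled bVII.

bVII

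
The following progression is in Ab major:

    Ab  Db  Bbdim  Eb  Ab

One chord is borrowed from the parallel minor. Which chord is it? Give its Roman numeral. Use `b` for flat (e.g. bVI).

ii°

In Ab major the diatonic chords are Ab, Bbm, Cm, Db, Eb, Fm, Gdim. Of the given chords, Ab, Db and Eb are diatonic. Bbdim (Bb–Db–Fb) is not: scale degree 2 in Ab major carries Bbm (ii). In Ab minor the chord on that degree is Bbdim, so here it functions as ii°, borrowed from the parallel minor.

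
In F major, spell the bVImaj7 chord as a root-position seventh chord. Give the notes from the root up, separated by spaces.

bVImaj7 is built on the lowered scale degree 6. In F major degree 6 is D; lowered it becomes Db. Building the major-seventh chord from the parallel minor on Db: Db–F–Ab–C.

Db F Ab C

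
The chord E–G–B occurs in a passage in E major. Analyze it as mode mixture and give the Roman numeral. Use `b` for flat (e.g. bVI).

i

E is scale degree 1 in E major. Diatonically E major has E (I) on that degree; E–G–B is instead the minor chord native to E minor, so it takes the label i.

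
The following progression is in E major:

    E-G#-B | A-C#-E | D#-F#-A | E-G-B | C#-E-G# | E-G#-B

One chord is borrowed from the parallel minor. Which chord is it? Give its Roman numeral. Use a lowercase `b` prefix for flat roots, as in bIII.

E major has the diatonic set E, F#m, G#m, A, B, C#m, D#dim. E–G#–B = E, A–C#–E = A, D#–F#–A = D#dim and C#–E–G# = C#m all belong to that set. E–G–B is not: scale degree 1 in E major carries E (I). In E minor the chord on that degree is Em, so here it functions as i, borrowed from the parallel minor.

i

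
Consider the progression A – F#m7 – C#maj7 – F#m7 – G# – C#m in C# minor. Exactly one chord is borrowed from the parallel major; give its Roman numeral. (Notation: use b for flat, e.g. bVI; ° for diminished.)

In C# minor (with V from harmonic minor) the diatonic chords are C#m, D#dim, E, F#m, G#, A, B. Of the given chords, A, F#m7, G# and C#m are diatonic. C#maj7 (C#–E#–G#–B#) doesn't fit — on degree 1 C# minor would have C#m (i). C#maj7 is the degree-1 chord of C# major, so it is the borrowed Imaj7.

Imaj7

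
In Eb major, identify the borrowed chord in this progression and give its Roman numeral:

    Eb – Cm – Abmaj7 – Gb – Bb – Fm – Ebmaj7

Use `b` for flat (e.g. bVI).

In Eb major the diatonic chords are Eb, Fm, Gm, Ab, Bb, Cm, Ddim. Eb, Cm, Abmaj7, Bb, Fm and Ebmaj7 are all diatonic. Gb (Gb–Bb–Db) is not: scale degree 3 in Eb major carries Gm (iii). In Eb minor the chord on that degree is Gb, so here it functions as bIII, borrowed from the parallel minor.

bIII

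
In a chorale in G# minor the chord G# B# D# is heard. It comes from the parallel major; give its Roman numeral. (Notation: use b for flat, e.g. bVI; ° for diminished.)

G# is scale degree 1 in G# minor. G#–B#–D# is a major chord — the form found in G# major, not the diatonic i (G#m). Borrowed into G# minor it is written I.

I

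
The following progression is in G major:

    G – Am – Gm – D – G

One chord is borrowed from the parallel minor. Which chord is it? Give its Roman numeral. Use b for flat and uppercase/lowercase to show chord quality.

In G major the diatonic chords are G, Am, Bm, C, D, Em, F#dim. Of the given chords, G, Am and D are diatonic. Gm (G–Bb–D) is not: scale degree 1 in G major carries G (I). In G minor the chord on that degree is Gm, so here it functions as i, borrowed from the parallel minor.

i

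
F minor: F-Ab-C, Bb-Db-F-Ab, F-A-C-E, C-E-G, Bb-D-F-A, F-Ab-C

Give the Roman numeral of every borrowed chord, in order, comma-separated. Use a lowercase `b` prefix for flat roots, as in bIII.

In F minor (with V from harmonic minor) the diatonic chords are Fm, Gdim, Ab, Bbm, C, Db, Eb. Of the given chords, F–Ab–C = Fm, Bb–Db–F–Ab = Bbm7 and C–E–G = C are diatonic. F–A–C–E doesn't fit — on degree 1 F minor would have Fm (i). Fmaj7 is the degree-1 chord of F major, so it is the borrowed Imaj7. Bb–D–F–A doesn't fit — on degree 4 F minor would have Bbm (iv). Bbmaj7 is the degree-4 chord of F major, so it is the borrowed IVmaj7.

Imaj7, IVmaj7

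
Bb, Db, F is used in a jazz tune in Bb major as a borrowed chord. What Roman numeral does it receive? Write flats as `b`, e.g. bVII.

The root Bb is the diatonic 1st degree of Bb major; the borrowing shows in the chord quality. The diatonic chord on degree 1 would be Bb (I), but Bb–Db–F is the minor chord from Bb minor. As a borrowed chord it is labeled i.

i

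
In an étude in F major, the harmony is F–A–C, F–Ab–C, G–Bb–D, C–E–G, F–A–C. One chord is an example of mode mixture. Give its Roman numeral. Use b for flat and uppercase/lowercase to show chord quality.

i

F major has the diatonic set F, Gm, Am, Bb, C, Dm, Edim. F–A–C = F, G–Bb–D = Gm and C–E–G = C are all diatonic. F–Ab–C doesn't fit — on degree 1 F major would have F (I). Fm is the degree-1 chord of F minor, so it is the borrowed i.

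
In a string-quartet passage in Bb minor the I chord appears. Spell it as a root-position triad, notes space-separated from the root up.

The root, Bb, is scale degree 1 — the same note in Bb minor and Bb major; only the chord quality changes. Stacking thirds in Bb major on Bb gives Bb–D–F.

Bb D F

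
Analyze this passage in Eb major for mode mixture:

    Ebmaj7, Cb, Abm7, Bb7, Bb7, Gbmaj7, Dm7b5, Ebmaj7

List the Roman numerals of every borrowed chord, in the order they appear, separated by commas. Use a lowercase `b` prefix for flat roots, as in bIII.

In Eb major the diatonic chords are Eb, Fm, Gm, Ab, Bb, Cm, Ddim. Of the given chords, Ebmaj7, Bb7 and Dm7b5 are diatonic. But Cb (Cb–Eb–Gb) is foreign: the diatonic vi on degree 6 is Cm, whereas Cb comes from Eb minor. It is labeled bVI. Abm7 (Ab–Cb–Eb–Gb) is not: scale degree 4 in Eb major carries Ab (IV). In Eb minor the chord on that degree is Abm7, so here it functions as iv7, borrowed from the parallel minor. But Gbmaj7 (Gb–Bb–Db–F) is foreign: the diatonic iii on degree 3 is Gm, whereas Gbmaj7 comes from Eb minor. It is labeled bIIImaj7.

bVI, iv7, bIIImaj7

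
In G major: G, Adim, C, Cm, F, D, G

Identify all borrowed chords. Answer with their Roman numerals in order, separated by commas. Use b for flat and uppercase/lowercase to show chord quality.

ii°, iv, bVII

In G major the diatonic chords are G, Am, Bm, C, D, Em, F#dim. Of the given chords, G, C and D are diatonic. Adim (A–C–Eb) is not: scale degree 2 in G major carries Am (ii). In G minor the chord on that degree is Adim, so here it functions as ii°, borrowed from the parallel minor. Cm (C–Eb–G) doesn't fit — on degree 4 G major would have C (IV). Cm is the degree-4 chord of G minor, so it is the borrowed iv. But F (F–A–C) is foreign: the diatonic vii° on degree 7 is F#dim, whereas F comes from G minor. It is labeled bVII.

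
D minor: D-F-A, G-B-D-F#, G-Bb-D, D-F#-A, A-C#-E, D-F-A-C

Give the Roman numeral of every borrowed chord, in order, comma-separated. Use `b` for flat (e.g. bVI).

IVmaj7, I

In D minor (with V from harmonic minor) the diatonic chords are Dm, Edim, F, Gm, A, Bb, C. D–F–A = Dm, G–Bb–D = Gm, A–C#–E = A and D–F–A–C = Dm7 all belong to that set. But G–B–D–F# is foreign: the diatonic iv on degree 4 is Gm, whereas Gmaj7 comes from D major. It is labeled IVmaj7. D–F#–A is not: scale degree 1 in D minor carries Dm (i). In D major the chord on that degree is D, so here it functions as I, borrowed from the parallel major.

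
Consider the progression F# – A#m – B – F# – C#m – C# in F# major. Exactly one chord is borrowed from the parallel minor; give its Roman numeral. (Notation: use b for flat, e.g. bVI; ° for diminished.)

v

F# major has the diatonic set F#, G#m, A#m, B, C#, D#m, E#dim. Of the given chords, F#, A#m, B and C# are diatonic. C#m (C#–E–G#) doesn't fit — on degree 5 F# major would have C# (V). C#m is the degree-5 chord of F# minor, so it is the borrowed v.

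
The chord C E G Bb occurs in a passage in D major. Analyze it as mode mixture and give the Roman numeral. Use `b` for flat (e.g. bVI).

C is the lowered form of scale degree 7 in D major (the diatonic degree 7 is C#). The diatonic chord on degree 7 would be C#dim (vii°), but C–E–G–Bb is the dominant-seventh chord from D minor. As a borrowed chord it is labeled bVII7.

bVII7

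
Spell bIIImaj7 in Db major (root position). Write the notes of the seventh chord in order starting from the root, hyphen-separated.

bIIImaj7 is built on the lowered scale degree 3. In Db major degree 3 is F; lowered it becomes Fb. In Db minor the chord on Fb is Fb–Ab–Cb–Eb.

Fb-Ab-Cb-Eb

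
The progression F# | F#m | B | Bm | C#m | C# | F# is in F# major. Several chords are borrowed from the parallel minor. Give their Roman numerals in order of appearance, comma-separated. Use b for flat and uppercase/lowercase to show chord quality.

The diatonic triads in F# major are F#, G#m, A#m, B, C#, D#m, E#dim. Of the given chords, F#, B and C# are diatonic. F#m (F#–A–C#) is not: scale degree 1 in F# major carries F# (I). In F# minor the chord on that degree is F#m, so here it functions as i, borrowed from the parallel minor. Bm (B–D–F#) is not: scale degree 4 in F# major carries B (IV). In F# minor the chord on that degree is Bm, so here it functions as iv, borrowed from the parallel minor. C#m (C#–E–G#) doesn't fit — on degree 5 F# major would have C# (V). C#m is the degree-5 chord of F# minor, so it is the borrowed v.

i, iv, v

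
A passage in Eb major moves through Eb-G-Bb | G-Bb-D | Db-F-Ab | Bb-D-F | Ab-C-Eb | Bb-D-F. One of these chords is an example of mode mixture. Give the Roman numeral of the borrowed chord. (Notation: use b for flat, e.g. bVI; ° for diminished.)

bVII

Eb major has the diatonic set Eb, Fm, Gm, Ab, Bb, Cm, Ddim. Eb–G–Bb = Eb, G–Bb–D = Gm, Bb–D–F = Bb and Ab–C–Eb = Ab are all diatonic. Db–F–Ab is not: scale degree 7 in Eb major carries Ddim (vii°). In Eb minor the chord on that degree is Db, so here it functions as bVII, borrowed from the parallel minor.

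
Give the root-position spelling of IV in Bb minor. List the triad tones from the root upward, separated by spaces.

IV is built on scale degree 4, which is Eb in both Bb minor and its parallel. Building the major chord from the parallel major on Eb: Eb–G–Bb.

Eb G Bb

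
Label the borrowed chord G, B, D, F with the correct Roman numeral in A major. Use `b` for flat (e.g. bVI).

bVII7

The root G is the lowered 7th scale degree — diatonically A major has G# there. The diatonic chord on degree 7 would be G#dim (vii°), but G–B–D–F is the dominant-seventh chord from A minor. As a borrowed chord it is labeled bVII7.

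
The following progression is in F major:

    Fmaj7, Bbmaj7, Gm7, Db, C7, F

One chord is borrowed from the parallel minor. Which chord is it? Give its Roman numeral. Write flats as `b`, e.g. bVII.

The diatonic triads in F major are F, Gm, Am, Bb, C, Dm, Edim. Fmaj7, Bbmaj7, Gm7, C7 and F are all diatonic. Db (Db–F–Ab) doesn't fit — on degree 6 F major would have Dm (vi). Db is the degree-6 chord of F minor, so it is the borrowed bVI.

bVI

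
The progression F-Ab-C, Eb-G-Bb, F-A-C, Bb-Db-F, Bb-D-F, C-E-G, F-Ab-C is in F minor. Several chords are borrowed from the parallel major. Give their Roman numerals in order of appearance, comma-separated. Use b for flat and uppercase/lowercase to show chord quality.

I, IV

The diatonic triads in F minor (with V from harmonic minor) are Fm, Gdim, Ab, Bbm, C, Db, Eb. Of the given chords, F–Ab–C = Fm, Eb–G–Bb = Eb, Bb–Db–F = Bbm and C–E–G = C are diatonic. But F–A–C is foreign: the diatonic i on degree 1 is Fm, whereas F comes from F major. It is labeled I. Bb–D–F doesn't fit — on degree 4 F minor would have Bbm (iv). Bb is the degree-4 chord of F major, so it is the borrowed IV.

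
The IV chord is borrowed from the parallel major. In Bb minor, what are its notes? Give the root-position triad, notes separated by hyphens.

Eb-G-Bb

IV is built on scale degree 4, which is Eb in both Bb minor and its parallel. Stacking thirds in Bb major on Eb gives Eb–G–Bb.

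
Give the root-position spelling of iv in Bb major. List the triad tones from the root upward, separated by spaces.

The root, Eb, is scale degree 4 — the same note in Bb major and Bb minor; only the chord quality changes. Stacking thirds in Bb minor on Eb gives Eb–Gb–Bb.

Eb Gb Bb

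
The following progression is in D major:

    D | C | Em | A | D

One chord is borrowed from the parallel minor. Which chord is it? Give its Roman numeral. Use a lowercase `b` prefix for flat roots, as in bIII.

D major has the diatonic set D, Em, F#m, G, A, Bm, C#dim. D, Em and A are all diatonic. But C (C–E–G) is foreign: the diatonic vii° on degree 7 is C#dim, whereas C comes from D minor. It is labeled bVII.

bVII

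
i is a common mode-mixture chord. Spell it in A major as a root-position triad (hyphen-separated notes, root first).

A-C-E

The root, A, is scale degree 1 — the same note in A major and A minor; only the chord quality changes. In A minor the chord on A is A–C–E.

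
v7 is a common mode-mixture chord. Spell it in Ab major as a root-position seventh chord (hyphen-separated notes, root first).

Eb-Gb-Bb-Db

The root, Eb, is scale degree 5 — the same note in Ab major and Ab minor; only the chord quality changes. Stacking thirds in Ab minor on Eb gives Eb–Gb–Bb–Db.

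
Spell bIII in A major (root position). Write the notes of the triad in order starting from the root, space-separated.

Scale degree 3 in A major is C#. bIII uses the lowered form, C, taken from A minor. Building the major chord from the parallel minor on C: C–E–G.

C E G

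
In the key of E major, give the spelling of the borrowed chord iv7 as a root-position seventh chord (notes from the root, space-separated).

A C E G

The root, A, is scale degree 4 — the same note in E major and E minor; only the chord quality changes. In E minor the chord on A is A–C–E–G.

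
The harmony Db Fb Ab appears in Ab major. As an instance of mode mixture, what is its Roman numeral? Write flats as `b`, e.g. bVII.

iv

The root Db is the diatonic 4th degree of Ab major; the borrowing shows in the chord quality. The diatonic chord on degree 4 would be Db (IV), but Db–Fb–Ab is the minor chord from Ab minor. As a borrowed chord it is labeled iv.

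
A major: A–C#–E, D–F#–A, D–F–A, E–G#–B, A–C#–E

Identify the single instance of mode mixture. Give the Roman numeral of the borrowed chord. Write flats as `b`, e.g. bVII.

iv

In A major the diatonic chords are A, Bm, C#m, D, E, F#m, G#dim. A–C#–E = A, D–F#–A = D and E–G#–B = E all belong to that set. D–F–A is not: scale degree 4 in A major carries D (IV). In A minor the chord on that degree is Dm, so here it functions as iv, borrowed from the parallel minor.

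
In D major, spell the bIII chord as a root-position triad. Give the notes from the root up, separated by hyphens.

F-A-C

The root of bIII is the lowered 3rd degree: F# becomes F. Building the major chord from the parallel minor on F: F–A–C.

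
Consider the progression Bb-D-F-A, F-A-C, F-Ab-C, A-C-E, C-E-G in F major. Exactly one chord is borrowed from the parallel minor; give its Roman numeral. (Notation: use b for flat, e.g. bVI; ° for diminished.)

i

The diatonic triads in F major are F, Gm, Am, Bb, C, Dm, Edim. Bb–D–F–A = Bbmaj7, F–A–C = F, A–C–E = Am and C–E–G = C all belong to that set. F–Ab–C is not: scale degree 1 in F major carries F (I). In F minor the chord on that degree is Fm, so here it functions as i, borrowed from the parallel minor.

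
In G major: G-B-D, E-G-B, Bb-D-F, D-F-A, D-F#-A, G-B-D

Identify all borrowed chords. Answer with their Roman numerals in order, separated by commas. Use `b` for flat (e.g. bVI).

In G major the diatonic chords are G, Am, Bm, C, D, Em, F#dim. G–B–D = G, E–G–B = Em and D–F#–A = D are all diatonic. But Bb–D–F is foreign: the diatonic iii on degree 3 is Bm, whereas Bb comes from G minor. It is labeled bIII. But D–F–A is foreign: the diatonic V on degree 5 is D, whereas Dm comes from G minor. It is labeled v.

bIII, v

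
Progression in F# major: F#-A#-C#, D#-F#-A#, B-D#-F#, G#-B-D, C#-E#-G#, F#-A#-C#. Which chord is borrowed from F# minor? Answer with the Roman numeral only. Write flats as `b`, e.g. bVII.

ii°

F# major has the diatonic set F#, G#m, A#m, B, C#, D#m, E#dim. Of the given chords, F#–A#–C# = F#, D#–F#–A# = D#m, B–D#–F# = B and C#–E#–G# = C# are diatonic. G#–B–D is not: scale degree 2 in F# major carries G#m (ii). In F# minor the chord on that degree is G#dim, so here it functions as ii°, borrowed from the parallel minor.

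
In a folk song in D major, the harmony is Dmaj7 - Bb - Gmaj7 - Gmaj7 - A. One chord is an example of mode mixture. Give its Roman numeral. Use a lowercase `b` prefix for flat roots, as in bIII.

In D major the diatonic chords are D, Em, F#m, G, A, Bm, C#dim. Of the given chords, Dmaj7, Gmaj7 and A are diatonic. Bb (Bb–D–F) is not: scale degree 6 in D major carries Bm (vi). In D minor the chord on that degree is Bb, so here it functions as bVI, borrowed from the parallel minor.

bVI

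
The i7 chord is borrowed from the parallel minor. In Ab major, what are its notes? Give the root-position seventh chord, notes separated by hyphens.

i7 is built on scale degree 1, which is Ab in both Ab major and its parallel. In Ab minor the chord on Ab is Ab–Cb–Eb–Gb.

Ab-Cb-Eb-Gb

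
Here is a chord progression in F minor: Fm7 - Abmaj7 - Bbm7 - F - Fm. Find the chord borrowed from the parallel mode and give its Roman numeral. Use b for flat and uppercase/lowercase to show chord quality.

I

The diatonic triads in F minor (with V from harmonic minor) are Fm, Gdim, Ab, Bbm, C, Db, Eb. Of the given chords, Fm7, Abmaj7, Bbm7 and Fm are diatonic. F (F–A–C) is not: scale degree 1 in F minor carries Fm (i). In F major the chord on that degree is F, so here it functions as I, borrowed from the parallel major.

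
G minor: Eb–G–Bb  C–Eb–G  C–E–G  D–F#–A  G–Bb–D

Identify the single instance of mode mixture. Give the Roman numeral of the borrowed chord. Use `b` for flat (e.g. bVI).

IV

G minor has the diatonic set Gm, Adim, Bb, Cm, D, Eb, F (with V from harmonic minor). Eb–G–Bb = Eb, C–Eb–G = Cm, D–F#–A = D and G–Bb–D = Gm are all diatonic. But C–E–G is foreign: the diatonic iv on degree 4 is Cm, whereas C comes from G major. It is labeled IV.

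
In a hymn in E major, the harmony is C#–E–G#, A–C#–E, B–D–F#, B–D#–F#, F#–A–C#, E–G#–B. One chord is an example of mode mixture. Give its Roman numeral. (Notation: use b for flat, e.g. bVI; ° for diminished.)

v

E major has the diatonic set E, F#m, G#m, A, B, C#m, D#dim. C#–E–G# = C#m, A–C#–E = A, B–D#–F# = B, F#–A–C# = F#m and E–G#–B = E all belong to that set. But B–D–F# is foreign: the diatonic V on degree 5 is B, whereas Bm comes from E minor. It is labeled v.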